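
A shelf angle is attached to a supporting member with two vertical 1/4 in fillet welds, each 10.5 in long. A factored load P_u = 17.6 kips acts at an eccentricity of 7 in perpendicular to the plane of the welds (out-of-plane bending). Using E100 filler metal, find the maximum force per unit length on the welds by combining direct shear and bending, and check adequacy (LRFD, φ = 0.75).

E100XX → F_EXX = 100 ksi.
L_w = 2 × 10.5 = 21 in; section modulus (unit throat) S = 2 × L²/6 = 36.75 in².
Direct shear f_v = P/L_w = 17.6/21 = 0.8381 kip/in.
Moment M = P × e = 17.6 × 7 = 123.2 kip·in; bending f_b = M/S = 3.352 kip/in.
f_max = √(f_v² + f_b²) = √(0.8381² + 3.352²) = 3.456 kip/in.
φr_n = 0.75 × 0.6 × 100 × (0.707 × 0.25) = 7.954 kip/in → adequate.

f_max ≈ 3.46 kip/in; adequate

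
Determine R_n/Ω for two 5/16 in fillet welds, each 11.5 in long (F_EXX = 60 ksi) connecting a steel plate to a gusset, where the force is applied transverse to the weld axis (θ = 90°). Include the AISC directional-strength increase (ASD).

t_e = 0.707 × 0.3125 = 0.2209 in; A_we = 0.2209 × 23 = 5.082 in².
Directional factor: 1.0 + 0.5 sin^1.5(90°) = 1.5.
F_nw = 0.6 × 60 × 1.5 = 54 ksi.
R_n/Ω = (54 × 5.082) / 2.0 = 137.2 kips.

R_n/Ω ≈ 137 kips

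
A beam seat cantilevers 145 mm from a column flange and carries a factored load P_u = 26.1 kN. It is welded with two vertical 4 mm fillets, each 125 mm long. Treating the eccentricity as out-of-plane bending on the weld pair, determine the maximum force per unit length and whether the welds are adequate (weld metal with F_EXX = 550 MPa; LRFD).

f_max ≈ 734 N/mm; NOT adequate

L_w = 2 × 125 = 250 mm; section modulus (unit throat) S = 2 × L²/6 = 5208 mm².
Direct shear f_v = P/L_w = 26.1×10³/250 = 104.4 N/mm.
Moment M = P × e = 26.1×10³ × 145 = 3784500 N·mm; bending f_b = M/S = 726.6 N/mm.
f_max = √(f_v² + f_b²) = √(104.4² + 726.6²) = 734.1 N/mm.
φr_n = 0.75 × 0.6 × 550 × (0.707 × 4) = 699.9 N/mm → NOT adequate.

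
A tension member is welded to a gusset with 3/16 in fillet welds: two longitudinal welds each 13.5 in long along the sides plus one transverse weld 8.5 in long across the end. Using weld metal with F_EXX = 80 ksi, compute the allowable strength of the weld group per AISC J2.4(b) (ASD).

t_e = 0.707 × 0.1875 = 0.1326 in.
R_nwl = 0.6 × 80 × 0.1326 × 27 = 171.8 kips (longitudinal, 2 welds).
R_nwt = 0.6 × 80 × 0.1326 × 8.5 = 54.09 kips (transverse, base value).
(i) R_nwl + R_nwt = 225.9 kips; (ii) 0.85 R_nwl + 1.5 R_nwt = 227.2 kips.
R_n = max = 227.2 kips [governs: (ii)]; R_n/Ω = 113.6 kips.

R_n/Ω ≈ 114 kips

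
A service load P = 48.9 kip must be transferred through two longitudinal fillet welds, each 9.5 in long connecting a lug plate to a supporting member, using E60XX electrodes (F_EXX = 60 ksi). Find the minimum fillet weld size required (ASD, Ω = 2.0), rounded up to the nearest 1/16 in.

Total weld length L = 19 in.
Required throat t_e = P × Ω / (0.6 F_EXX × L) = 48.9 × 2.0 / (0.6 × 60 × 19) = 0.143 in.
Required leg w = t_e / 0.707 = 0.2022 in → use 1/4 in.

w = 1/4 in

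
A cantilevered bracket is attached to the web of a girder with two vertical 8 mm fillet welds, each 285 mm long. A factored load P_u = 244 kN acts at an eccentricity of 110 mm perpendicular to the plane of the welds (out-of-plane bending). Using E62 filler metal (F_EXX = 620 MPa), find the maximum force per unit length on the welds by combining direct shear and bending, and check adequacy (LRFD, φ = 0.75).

L_w = 2 × 285 = 570 mm; section modulus (unit throat) S = 2 × L²/6 = 27080 mm².
Direct shear f_v = P/L_w = 244×10³/570 = 428.1 N/mm.
Moment M = P × e = 244×10³ × 110 = 26840000 N·mm; bending f_b = M/S = 991.3 N/mm.
f_max = √(f_v² + f_b²) = √(428.1² + 991.3²) = 1080 N/mm.
φr_n = 0.75 × 0.6 × 620 × (0.707 × 8) = 1578 N/mm → adequate.

f_max ≈ 1080 N/mm; adequate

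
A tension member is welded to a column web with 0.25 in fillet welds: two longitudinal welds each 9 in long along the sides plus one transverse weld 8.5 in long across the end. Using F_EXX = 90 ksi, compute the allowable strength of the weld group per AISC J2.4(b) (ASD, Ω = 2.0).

t_e = 0.707 × 0.25 = 0.1767 in.
R_nwl = 0.6 × 90 × 0.1767 × 18 = 171.8 kips (longitudinal, 2 welds).
R_nwt = 0.6 × 90 × 0.1767 × 8.5 = 81.13 kips (transverse, base value).
(i) R_nwl + R_nwt = 252.9 kips; (ii) 0.85 R_nwl + 1.5 R_nwt = 267.7 kips.
R_n = max = 267.7 kips [governs: (ii)]; R_n/Ω = 133.9 kips.

R_n/Ω ≈ 134 kips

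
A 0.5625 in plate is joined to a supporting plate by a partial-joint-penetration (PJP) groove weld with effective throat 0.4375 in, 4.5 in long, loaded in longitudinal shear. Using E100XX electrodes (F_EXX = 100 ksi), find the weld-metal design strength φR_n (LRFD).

φR_n ≈ 88.6 kip

Effective throat (given) t_e = 0.4375 in.
A_we = 0.4375 × 4.5 = 1.969 in².
F_nw = 0.6 F_EXX = 60 ksi.
φR_n = 0.75 × 60 × 1.969 = 88.59 kip.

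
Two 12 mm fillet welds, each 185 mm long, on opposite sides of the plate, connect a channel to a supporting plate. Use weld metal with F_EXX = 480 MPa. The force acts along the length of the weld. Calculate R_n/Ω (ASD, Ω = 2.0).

R_n/Ω ≈ 452 kN

Effective throat t_e = 0.707 × 12 = 8.484 mm.
Total length L = 370 mm; A_we = 8.484 × 370 = 3139 mm².
F_nw = 0.6 F_EXX = 0.6 × 480 = 288 MPa.
R_n = 288 × 3139 × 10⁻³ = 904.1 kN; R_n/Ω = 904.1/2.0 = 452 kN.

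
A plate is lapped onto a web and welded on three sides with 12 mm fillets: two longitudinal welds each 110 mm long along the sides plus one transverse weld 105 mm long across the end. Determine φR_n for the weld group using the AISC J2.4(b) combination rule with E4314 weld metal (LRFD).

φR_n ≈ 566 kN

E43XX → F_EXX = 430 MPa.
t_e = 0.707 × 12 = 8.484 mm.
R_nwl = 0.6 × 430 × 8.484 × 220 × 10⁻³ = 481.6 kN (longitudinal, 2 welds).
R_nwt = 0.6 × 430 × 8.484 × 105 × 10⁻³ = 229.8 kN (transverse, base value).
(i) R_nwl + R_nwt = 711.4 kN; (ii) 0.85 R_nwl + 1.5 R_nwt = 754.1 kN.
R_n = max = 754.1 kN [governs: (ii)]; φR_n = 565.5 kN.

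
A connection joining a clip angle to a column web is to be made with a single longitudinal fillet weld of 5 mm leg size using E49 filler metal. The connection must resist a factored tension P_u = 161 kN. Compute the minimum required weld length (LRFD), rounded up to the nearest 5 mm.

E49XX → F_EXX = 490 MPa.
Throat t_e = 0.707 × 5 = 3.535 mm.
φr_n = 0.75 × 0.6 × 490 × 3.535 × 10⁻³ = 0.7795 kN/mm.
L_req = P_u / φr_n = 161 / 0.7795 = 206.6 mm total.
Round up → use L = 210 mm.

L = 210 mm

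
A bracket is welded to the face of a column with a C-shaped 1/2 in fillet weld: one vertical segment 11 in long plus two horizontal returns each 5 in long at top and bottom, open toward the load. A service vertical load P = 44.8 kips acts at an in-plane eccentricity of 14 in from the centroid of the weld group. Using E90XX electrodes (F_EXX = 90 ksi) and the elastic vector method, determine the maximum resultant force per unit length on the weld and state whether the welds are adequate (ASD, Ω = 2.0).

Total weld length L_w = 21 in. Treat welds as unit-width lines.
Centroid: x̄ = 2×5×2.5 / 21 = 1.19 in from the vertical weld.
Polar moment about centroid: J = I_x + I_y = [11³/12 + 2×5×5.5²] + [11×1.19² + 2(5³/12 + 5×1.31²)] = 467 in³.
Direct shear f_v = P/L_w = 44.8 / 21 = 2.133 kip/in (vertical).
Torsion M = P·e = 44.8 × 14 = 627.2 kip·in.
Critical point at (x, y) = (3.81, 5.5) from centroid. f_tx = M·y/J = 7.387 kip/in; f_ty = M·x/J = 5.116 kip/in.
Resultant f_max = √[f_tx² + (f_v + f_ty)²] = √[7.387² + (2.133 + 5.116)²] = 10.35 kip/in.
Capacity per unit length: r_n/Ω = (1/2.0) × 0.6 × 90 × (0.707 × 0.5) = 9.544 kip/in.
10.35 > 9.544 → NOT adequate.

f_max ≈ 10.4 kip/in; NOT adequate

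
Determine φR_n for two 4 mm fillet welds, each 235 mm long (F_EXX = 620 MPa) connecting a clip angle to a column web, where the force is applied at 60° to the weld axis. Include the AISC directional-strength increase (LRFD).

φR_n ≈ 520 kN

t_e = 0.707 × 4 = 2.828 mm; A_we = 2.828 × 470 = 1329 mm².
Directional factor: 1.0 + 0.5 sin^1.5(60°) = 1.403.
F_nw = 0.6 × 620 × 1.403 = 521.9 MPa.
φR_n = 0.75 × 521.9 × 1329 × 10⁻³ = 520.3 kN.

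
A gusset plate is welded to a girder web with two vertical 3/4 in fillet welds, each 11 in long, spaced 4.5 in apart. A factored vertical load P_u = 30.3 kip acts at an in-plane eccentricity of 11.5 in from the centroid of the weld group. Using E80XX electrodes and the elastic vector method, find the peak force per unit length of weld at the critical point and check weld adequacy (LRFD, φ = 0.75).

f_max ≈ 6.86 kip/in; adequate

E80XX → F_EXX = 80 ksi.
Total weld length L_w = 22 in. Treat welds as unit-width lines.
Polar moment about centroid: J = 2[d³/12 + d(b/2)²] = 2[11³/12 + 11×2.25²] = 333.2 in³.
Direct shear f_v = P/L_w = 30.3 / 22 = 1.377 kip/in (vertical).
Torsion M = P·e = 30.3 × 11.5 = 348.45 kip·in.
Critical point at (x, y) = (2.25, 5.5) from centroid. f_tx = M·y/J = 5.752 kip/in; f_ty = M·x/J = 2.353 kip/in.
Resultant f_max = √[f_tx² + (f_v + f_ty)²] = √[5.752² + (1.377 + 2.353)²] = 6.855 kip/in.
Capacity per unit length: φr_n = 0.75 × 0.6 × 80 × (0.707 × 0.75) = 19.09 kip/in.
6.855 ≤ 19.09 → adequate.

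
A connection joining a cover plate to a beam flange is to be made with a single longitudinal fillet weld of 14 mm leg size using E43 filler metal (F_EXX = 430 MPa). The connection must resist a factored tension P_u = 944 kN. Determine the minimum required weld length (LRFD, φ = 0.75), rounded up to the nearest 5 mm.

L = 495 mm

Throat t_e = 0.707 × 14 = 9.898 mm.
φr_n = 0.75 × 0.6 × 430 × 9.898 × 10⁻³ = 1.915 kN/mm.
L_req = P_u / φr_n = 944 / 1.915 = 492.9 mm total.
Round up → use L = 495 mm.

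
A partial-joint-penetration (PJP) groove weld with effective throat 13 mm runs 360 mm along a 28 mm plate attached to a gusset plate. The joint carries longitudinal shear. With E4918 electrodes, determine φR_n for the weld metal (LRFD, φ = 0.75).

E49XX → F_EXX = 490 MPa.
Effective throat (given) t_e = 13 mm.
A_we = 13 × 360 = 4680 mm².
F_nw = 0.6 F_EXX = 294 MPa.
φR_n = 0.75 × 294 × 4680 × 10⁻³ = 1032 kN.

φR_n ≈ 1030 kN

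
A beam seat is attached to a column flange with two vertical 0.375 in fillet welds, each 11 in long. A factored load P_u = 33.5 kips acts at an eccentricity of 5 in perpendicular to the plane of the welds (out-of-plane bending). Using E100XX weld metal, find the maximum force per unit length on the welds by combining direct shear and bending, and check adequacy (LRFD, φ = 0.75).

f_max ≈ 4.42 kip/in; adequate

E100XX → F_EXX = 100 ksi.
L_w = 2 × 11 = 22 in; section modulus (unit throat) S = 2 × L²/6 = 40.33 in².
Direct shear f_v = P/L_w = 33.5/22 = 1.523 kip/in.
Moment M = P × e = 33.5 × 5 = 167.5 kip·in; bending f_b = M/S = 4.153 kip/in.
f_max = √(f_v² + f_b²) = √(1.523² + 4.153²) = 4.423 kip/in.
φr_n = 0.75 × 0.6 × 100 × (0.707 × 0.375) = 11.93 kip/in → adequate.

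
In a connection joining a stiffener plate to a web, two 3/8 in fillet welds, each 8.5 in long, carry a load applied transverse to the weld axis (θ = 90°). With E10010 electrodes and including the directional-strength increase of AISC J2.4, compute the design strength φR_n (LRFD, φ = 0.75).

φR_n ≈ 304 kips

E100XX → F_EXX = 100 ksi.
t_e = 0.707 × 0.375 = 0.2651 in; A_we = 0.2651 × 17 = 4.507 in².
Directional factor: 1.0 + 0.5 sin^1.5(90°) = 1.5.
F_nw = 0.6 × 100 × 1.5 = 90 ksi.
φR_n = 0.75 × 90 × 4.507 = 304.2 kips.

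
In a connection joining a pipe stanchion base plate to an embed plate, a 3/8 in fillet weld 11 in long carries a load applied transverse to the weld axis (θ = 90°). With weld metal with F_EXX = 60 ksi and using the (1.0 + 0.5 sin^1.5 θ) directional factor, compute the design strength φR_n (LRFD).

t_e = 0.707 × 0.375 = 0.2651 in; A_we = 0.2651 × 11 = 2.916 in².
Directional factor: 1.0 + 0.5 sin^1.5(90°) = 1.5.
F_nw = 0.6 × 60 × 1.5 = 54 ksi.
φR_n = 0.75 × 54 × 2.916 = 118.1 kips.

φR_n ≈ 118 kips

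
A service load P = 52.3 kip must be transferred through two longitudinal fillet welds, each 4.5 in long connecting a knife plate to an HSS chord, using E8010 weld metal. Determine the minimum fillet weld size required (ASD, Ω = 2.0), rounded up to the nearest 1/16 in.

E80XX → F_EXX = 80 ksi.
Total weld length L = 9 in.
Required throat t_e = P × Ω / (0.6 F_EXX × L) = 52.3 × 2.0 / (0.6 × 80 × 9) = 0.2421 in.
Required leg w = t_e / 0.707 = 0.3425 in → use 3/8 in.

w = 3/8 in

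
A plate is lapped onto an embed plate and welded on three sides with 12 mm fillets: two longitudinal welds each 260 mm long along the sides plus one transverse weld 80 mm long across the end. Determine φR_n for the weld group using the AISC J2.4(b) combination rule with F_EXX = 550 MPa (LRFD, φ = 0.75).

t_e = 0.707 × 12 = 8.484 mm.
R_nwl = 0.6 × 550 × 8.484 × 520 × 10⁻³ = 1456 kN (longitudinal, 2 welds).
R_nwt = 0.6 × 550 × 8.484 × 80 × 10⁻³ = 224 kN (transverse, base value).
(i) R_nwl + R_nwt = 1680 kN; (ii) 0.85 R_nwl + 1.5 R_nwt = 1573 kN.
R_n = max = 1680 kN [governs: (i)]; φR_n = 1260 kN.

φR_n ≈ 1260 kN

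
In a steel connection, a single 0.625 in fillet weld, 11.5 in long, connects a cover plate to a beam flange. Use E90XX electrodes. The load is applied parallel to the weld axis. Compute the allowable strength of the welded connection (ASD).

E90XX → F_EXX = 90 ksi.
Effective throat t_e = 0.707 × 0.625 = 0.4419 in.
Total length L = 11.5 in; A_we = 0.4419 × 11.5 = 5.082 in².
F_nw = 0.6 F_EXX = 0.6 × 90 = 54 ksi.
R_n = 54 × 5.082 = 274.4 kips; R_n/Ω = 274.4/2.0 = 137.2 kips.

R_n/Ω ≈ 137 kips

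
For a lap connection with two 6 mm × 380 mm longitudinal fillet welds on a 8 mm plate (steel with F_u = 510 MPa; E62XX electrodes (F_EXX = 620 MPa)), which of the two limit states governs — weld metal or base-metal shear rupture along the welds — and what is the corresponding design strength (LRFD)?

φR_n ≈ 899 kN (weld metal governs)

t_e = 0.707 × 6 = 4.242 mm; L = 760 mm.
Weld metal: φR_n = 0.75 × 0.6 × 620 × 4.242 × 760 × 10⁻³ = 899.5 kN.
Base metal (shear rupture): φR_n = 0.75 × 0.6 × 510 × 8 × 760 × 10⁻³ = 1395 kN.
Governing: weld metal.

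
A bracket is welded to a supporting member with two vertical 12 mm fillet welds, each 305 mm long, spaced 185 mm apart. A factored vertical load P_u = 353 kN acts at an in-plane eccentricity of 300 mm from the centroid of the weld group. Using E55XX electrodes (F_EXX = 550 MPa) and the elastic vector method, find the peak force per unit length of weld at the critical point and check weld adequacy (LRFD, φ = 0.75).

Total weld length L_w = 610 mm. Treat welds as unit-width lines.
Polar moment about centroid: J = 2[d³/12 + d(b/2)²] = 2[305³/12 + 305×92.5²] = 9948000 mm³.
Direct shear f_v = P/L_w = 353×10³ / 610 = 578.7 N/mm (vertical).
Torsion M = P·e = 353×10³ × 300 = 105900000 N·mm.
Critical point at (x, y) = (92.5, 152.5) from centroid. f_tx = M·y/J = 1623 N/mm; f_ty = M·x/J = 984.7 N/mm.
Resultant f_max = √[f_tx² + (f_v + f_ty)²] = √[1623² + (578.7 + 984.7)²] = 2254 N/mm.
Capacity per unit length: φr_n = 0.75 × 0.6 × 550 × (0.707 × 12) = 2100 N/mm.
2254 > 2100 → NOT adequate.

f_max ≈ 2250 N/mm; NOT adequate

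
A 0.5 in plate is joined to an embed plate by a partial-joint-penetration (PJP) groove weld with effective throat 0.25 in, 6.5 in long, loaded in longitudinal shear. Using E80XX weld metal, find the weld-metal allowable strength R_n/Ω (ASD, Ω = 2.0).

R_n/Ω ≈ 39 kip

E80XX → F_EXX = 80 ksi.
Effective throat (given) t_e = 0.25 in.
A_we = 0.25 × 6.5 = 1.625 in².
F_nw = 0.6 F_EXX = 48 ksi.
R_n/Ω = (48 × 1.625) / 2.0 = 39 kip.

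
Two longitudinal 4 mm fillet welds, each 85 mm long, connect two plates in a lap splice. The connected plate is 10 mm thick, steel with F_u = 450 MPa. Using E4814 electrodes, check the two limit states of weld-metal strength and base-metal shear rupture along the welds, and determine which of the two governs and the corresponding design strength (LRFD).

φR_n ≈ 104 kN (weld metal governs)

E48XX → F_EXX = 480 MPa.
t_e = 0.707 × 4 = 2.828 mm; L = 170 mm.
Weld metal: φR_n = 0.75 × 0.6 × 480 × 2.828 × 170 × 10⁻³ = 103.8 kN.
Base metal (shear rupture): φR_n = 0.75 × 0.6 × 450 × 10 × 170 × 10⁻³ = 344.2 kN.
Governing: weld metal.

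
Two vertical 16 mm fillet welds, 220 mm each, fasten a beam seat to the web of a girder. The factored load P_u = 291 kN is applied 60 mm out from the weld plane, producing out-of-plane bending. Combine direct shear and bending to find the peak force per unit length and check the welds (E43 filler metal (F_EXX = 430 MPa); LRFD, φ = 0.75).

f_max ≈ 1270 N/mm; adequate

L_w = 2 × 220 = 440 mm; section modulus (unit throat) S = 2 × L²/6 = 16130 mm².
Direct shear f_v = P/L_w = 291×10³/440 = 661.4 N/mm.
Moment M = P × e = 291×10³ × 60 = 17460000 N·mm; bending f_b = M/S = 1082 N/mm.
f_max = √(f_v² + f_b²) = √(661.4² + 1082²) = 1268 N/mm.
φr_n = 0.75 × 0.6 × 430 × (0.707 × 16) = 2189 N/mm → adequate.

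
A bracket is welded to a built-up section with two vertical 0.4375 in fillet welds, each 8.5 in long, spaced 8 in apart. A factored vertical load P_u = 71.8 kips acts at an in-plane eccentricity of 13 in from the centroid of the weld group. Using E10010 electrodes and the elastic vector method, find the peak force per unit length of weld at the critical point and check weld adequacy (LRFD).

E100XX → F_EXX = 100 ksi.
Total weld length L_w = 17 in. Treat welds as unit-width lines.
Polar moment about centroid: J = 2[d³/12 + d(b/2)²] = 2[8.5³/12 + 8.5×4²] = 374.4 in³.
Direct shear f_v = P/L_w = 71.8 / 17 = 4.224 kip/in (vertical).
Torsion M = P·e = 71.8 × 13 = 933.4 kip·in.
Critical point at (x, y) = (4, 4.25) from centroid. f_tx = M·y/J = 10.6 kip/in; f_ty = M·x/J = 9.973 kip/in.
Resultant f_max = √[f_tx² + (f_v + f_ty)²] = √[10.6² + (4.224 + 9.973)²] = 17.72 kip/in.
Capacity per unit length: φr_n = 0.75 × 0.6 × 100 × (0.707 × 0.4375) = 13.92 kip/in.
17.72 > 13.92 → NOT adequate.

f_max ≈ 17.7 kip/in; NOT adequate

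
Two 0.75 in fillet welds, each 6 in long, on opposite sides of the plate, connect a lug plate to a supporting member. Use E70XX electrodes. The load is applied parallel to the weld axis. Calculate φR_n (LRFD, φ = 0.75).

E70XX → F_EXX = 70 ksi.
Effective throat t_e = 0.707 × 0.75 = 0.5302 in.
Total length L = 12 in; A_we = 0.5302 × 12 = 6.363 in².
F_nw = 0.6 F_EXX = 0.6 × 70 = 42 ksi.
φR_n = 0.75 × 42 × 6.363 = 200.4 kip.

φR_n ≈ 200 kip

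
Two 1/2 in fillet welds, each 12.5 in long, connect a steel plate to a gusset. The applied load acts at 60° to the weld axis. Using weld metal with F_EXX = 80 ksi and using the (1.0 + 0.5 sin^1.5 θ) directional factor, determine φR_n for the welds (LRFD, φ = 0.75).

t_e = 0.707 × 0.5 = 0.3535 in; A_we = 0.3535 × 25 = 8.838 in².
Directional factor: 1.0 + 0.5 sin^1.5(60°) = 1.403.
F_nw = 0.6 × 80 × 1.403 = 67.34 ksi.
φR_n = 0.75 × 67.34 × 8.838 = 446.4 kip.

φR_n ≈ 446 kip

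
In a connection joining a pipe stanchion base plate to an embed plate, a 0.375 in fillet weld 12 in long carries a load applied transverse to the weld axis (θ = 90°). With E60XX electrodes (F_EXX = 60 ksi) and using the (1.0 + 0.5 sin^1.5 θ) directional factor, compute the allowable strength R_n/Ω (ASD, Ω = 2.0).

t_e = 0.707 × 0.375 = 0.2651 in; A_we = 0.2651 × 12 = 3.181 in².
Directional factor: 1.0 + 0.5 sin^1.5(90°) = 1.5.
F_nw = 0.6 × 60 × 1.5 = 54 ksi.
R_n/Ω = (54 × 3.181) / 2.0 = 85.9 kips.

R_n/Ω ≈ 85.9 kips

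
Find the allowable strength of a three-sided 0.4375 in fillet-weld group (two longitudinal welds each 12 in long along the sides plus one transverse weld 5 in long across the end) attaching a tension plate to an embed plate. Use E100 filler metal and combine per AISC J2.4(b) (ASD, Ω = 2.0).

R_n/Ω ≈ 269 kip

E100XX → F_EXX = 100 ksi.
t_e = 0.707 × 0.4375 = 0.3093 in.
R_nwl = 0.6 × 100 × 0.3093 × 24 = 445.4 kip (longitudinal, 2 welds).
R_nwt = 0.6 × 100 × 0.3093 × 5 = 92.79 kip (transverse, base value).
(i) R_nwl + R_nwt = 538.2 kip; (ii) 0.85 R_nwl + 1.5 R_nwt = 517.8 kip.
R_n = max = 538.2 kip [governs: (i)]; R_n/Ω = 269.1 kip.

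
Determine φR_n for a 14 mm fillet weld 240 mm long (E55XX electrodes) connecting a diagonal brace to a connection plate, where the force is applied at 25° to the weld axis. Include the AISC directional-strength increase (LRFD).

φR_n ≈ 669 kN

E55XX → F_EXX = 550 MPa.
t_e = 0.707 × 14 = 9.898 mm; A_we = 9.898 × 240 = 2376 mm².
Directional factor: 1.0 + 0.5 sin^1.5(25°) = 1.137.
F_nw = 0.6 × 550 × 1.137 = 375.3 MPa.
φR_n = 0.75 × 375.3 × 2376 × 10⁻³ = 668.7 kN.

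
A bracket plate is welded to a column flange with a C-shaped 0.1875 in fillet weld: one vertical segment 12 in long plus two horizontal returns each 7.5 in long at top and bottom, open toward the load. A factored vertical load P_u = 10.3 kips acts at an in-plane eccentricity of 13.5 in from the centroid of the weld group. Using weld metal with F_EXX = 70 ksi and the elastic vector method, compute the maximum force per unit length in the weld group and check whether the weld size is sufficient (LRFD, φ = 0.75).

Total weld length L_w = 27 in. Treat welds as unit-width lines.
Centroid: x̄ = 2×7.5×3.75 / 27 = 2.083 in from the vertical weld.
Polar moment about centroid: J = I_x + I_y = [12³/12 + 2×7.5×6²] + [12×2.083² + 2(7.5³/12 + 7.5×1.667²)] = 848.1 in³.
Direct shear f_v = P/L_w = 10.3 / 27 = 0.3815 kip/in (vertical).
Torsion M = P·e = 10.3 × 13.5 = 139.05 kip·in.
Critical point at (x, y) = (5.417, 6) from centroid. f_tx = M·y/J = 0.9838 kip/in; f_ty = M·x/J = 0.8881 kip/in.
Resultant f_max = √[f_tx² + (f_v + f_ty)²] = √[0.9838² + (0.3815 + 0.8881)²] = 1.606 kip/in.
Capacity per unit length: φr_n = 0.75 × 0.6 × 70 × (0.707 × 0.1875) = 4.176 kip/in.
1.606 ≤ 4.176 → adequate.

f_max ≈ 1.61 kip/in; adequate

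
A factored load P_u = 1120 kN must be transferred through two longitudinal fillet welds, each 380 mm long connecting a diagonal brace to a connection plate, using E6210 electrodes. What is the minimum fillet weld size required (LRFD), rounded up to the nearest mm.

w = 8 mm

E62XX → F_EXX = 620 MPa.
Total weld length L = 760 mm.
Required throat t_e = P_u / (φ × 0.6 F_EXX × L) = 1120 / (0.75 × 0.6 × 620 × 760 × 10⁻³) = 5.282 mm.
Required leg w = t_e / 0.707 = 7.471 mm → use 8 mm.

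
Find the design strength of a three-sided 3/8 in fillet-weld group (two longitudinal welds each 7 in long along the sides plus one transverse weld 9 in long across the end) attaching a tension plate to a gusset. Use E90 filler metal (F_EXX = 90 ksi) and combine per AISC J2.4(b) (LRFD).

φR_n ≈ 273 kip

t_e = 0.707 × 0.375 = 0.2651 in.
R_nwl = 0.6 × 90 × 0.2651 × 14 = 200.4 kip (longitudinal, 2 welds).
R_nwt = 0.6 × 90 × 0.2651 × 9 = 128.9 kip (transverse, base value).
(i) R_nwl + R_nwt = 329.3 kip; (ii) 0.85 R_nwl + 1.5 R_nwt = 363.6 kip.
R_n = max = 363.6 kip [governs: (ii)]; φR_n = 272.7 kip.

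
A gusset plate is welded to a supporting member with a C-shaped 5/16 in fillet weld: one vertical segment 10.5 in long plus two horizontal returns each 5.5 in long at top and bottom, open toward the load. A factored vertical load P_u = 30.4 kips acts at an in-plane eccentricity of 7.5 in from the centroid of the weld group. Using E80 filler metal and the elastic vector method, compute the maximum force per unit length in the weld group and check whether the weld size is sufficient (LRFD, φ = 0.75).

f_max ≈ 4.26 kip/in; adequate

E80XX → F_EXX = 80 ksi.
Total weld length L_w = 21.5 in. Treat welds as unit-width lines.
Centroid: x̄ = 2×5.5×2.75 / 21.5 = 1.407 in from the vertical weld.
Polar moment about centroid: J = I_x + I_y = [10.5³/12 + 2×5.5×5.25²] + [10.5×1.407² + 2(5.5³/12 + 5.5×1.343²)] = 468 in³.
Direct shear f_v = P/L_w = 30.4 / 21.5 = 1.414 kip/in (vertical).
Torsion M = P·e = 30.4 × 7.5 = 228 kip·in.
Critical point at (x, y) = (4.093, 5.25) from centroid. f_tx = M·y/J = 2.558 kip/in; f_ty = M·x/J = 1.994 kip/in.
Resultant f_max = √[f_tx² + (f_v + f_ty)²] = √[2.558² + (1.414 + 1.994)²] = 4.261 kip/in.
Capacity per unit length: φr_n = 0.75 × 0.6 × 80 × (0.707 × 0.3125) = 7.954 kip/in.
4.261 ≤ 7.954 → adequate.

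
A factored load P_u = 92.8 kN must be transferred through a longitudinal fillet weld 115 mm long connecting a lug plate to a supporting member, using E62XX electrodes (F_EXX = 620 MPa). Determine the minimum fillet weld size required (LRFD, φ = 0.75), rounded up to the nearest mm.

w = 5 mm

Total weld length L = 115 mm.
Required throat t_e = P_u / (φ × 0.6 F_EXX × L) = 92.8 / (0.75 × 0.6 × 620 × 115 × 10⁻³) = 2.892 mm.
Required leg w = t_e / 0.707 = 4.091 mm → use 5 mm.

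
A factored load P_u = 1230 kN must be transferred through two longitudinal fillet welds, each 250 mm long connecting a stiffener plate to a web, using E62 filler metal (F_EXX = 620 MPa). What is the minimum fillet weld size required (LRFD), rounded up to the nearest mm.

w = 13 mm

Total weld length L = 500 mm.
Required throat t_e = P_u / (φ × 0.6 F_EXX × L) = 1230 / (0.75 × 0.6 × 620 × 500 × 10⁻³) = 8.817 mm.
Required leg w = t_e / 0.707 = 12.47 mm → use 13 mm.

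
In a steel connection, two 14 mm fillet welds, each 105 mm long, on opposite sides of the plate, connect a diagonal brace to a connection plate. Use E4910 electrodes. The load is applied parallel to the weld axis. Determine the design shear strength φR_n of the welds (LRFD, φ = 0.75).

E49XX → F_EXX = 490 MPa.
Effective throat t_e = 0.707 × 14 = 9.898 mm.
Total length L = 210 mm; A_we = 9.898 × 210 = 2079 mm².
F_nw = 0.6 F_EXX = 0.6 × 490 = 294 MPa.
φR_n = 0.75 × 294 × 2079 × 10⁻³ = 458.3 kN.

φR_n ≈ 458 kN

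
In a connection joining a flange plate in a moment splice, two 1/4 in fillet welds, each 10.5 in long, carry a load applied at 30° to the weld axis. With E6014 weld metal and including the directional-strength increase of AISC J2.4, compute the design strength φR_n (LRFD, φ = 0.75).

φR_n ≈ 118 kip

E60XX → F_EXX = 60 ksi.
t_e = 0.707 × 0.25 = 0.1767 in; A_we = 0.1767 × 21 = 3.712 in².
Directional factor: 1.0 + 0.5 sin^1.5(30°) = 1.177.
F_nw = 0.6 × 60 × 1.177 = 42.36 ksi.
φR_n = 0.75 × 42.36 × 3.712 = 117.9 kip.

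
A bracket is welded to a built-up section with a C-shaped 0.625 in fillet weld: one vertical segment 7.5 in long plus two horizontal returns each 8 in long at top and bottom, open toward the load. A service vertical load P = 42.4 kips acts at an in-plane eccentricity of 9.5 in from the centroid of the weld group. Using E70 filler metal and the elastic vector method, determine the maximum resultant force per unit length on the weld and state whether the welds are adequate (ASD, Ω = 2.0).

f_max ≈ 7.65 kip/in; adequate

E70XX → F_EXX = 70 ksi.
Total weld length L_w = 23.5 in. Treat welds as unit-width lines.
Centroid: x̄ = 2×8×4 / 23.5 = 2.723 in from the vertical weld.
Polar moment about centroid: J = I_x + I_y = [7.5³/12 + 2×8×3.75²] + [7.5×2.723² + 2(8³/12 + 8×1.277²)] = 427.2 in³.
Direct shear f_v = P/L_w = 42.4 / 23.5 = 1.804 kip/in (vertical).
Torsion M = P·e = 42.4 × 9.5 = 402.8 kip·in.
Critical point at (x, y) = (5.277, 3.75) from centroid. f_tx = M·y/J = 3.536 kip/in; f_ty = M·x/J = 4.975 kip/in.
Resultant f_max = √[f_tx² + (f_v + f_ty)²] = √[3.536² + (1.804 + 4.975)²] = 7.646 kip/in.
Capacity per unit length: r_n/Ω = (1/2.0) × 0.6 × 70 × (0.707 × 0.625) = 9.279 kip/in.
7.646 ≤ 9.279 → adequate.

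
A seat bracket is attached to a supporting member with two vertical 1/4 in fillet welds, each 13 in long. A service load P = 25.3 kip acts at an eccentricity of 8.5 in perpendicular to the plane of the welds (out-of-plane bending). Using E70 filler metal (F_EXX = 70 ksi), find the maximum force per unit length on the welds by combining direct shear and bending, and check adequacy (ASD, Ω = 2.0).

L_w = 2 × 13 = 26 in; section modulus (unit throat) S = 2 × L²/6 = 56.33 in².
Direct shear f_v = P/L_w = 25.3/26 = 0.9731 kip/in.
Moment M = P × e = 25.3 × 8.5 = 215.05 kip·in; bending f_b = M/S = 3.817 kip/in.
f_max = √(f_v² + f_b²) = √(0.9731² + 3.817²) = 3.94 kip/in.
r_n/Ω = (1/2.0) × 0.6 × 70 × (0.707 × 0.25) = 3.712 kip/in → NOT adequate.

f_max ≈ 3.94 kip/in; NOT adequate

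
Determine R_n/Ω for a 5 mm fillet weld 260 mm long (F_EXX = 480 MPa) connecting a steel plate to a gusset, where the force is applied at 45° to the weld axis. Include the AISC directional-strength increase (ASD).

R_n/Ω ≈ 172 kN

t_e = 0.707 × 5 = 3.535 mm; A_we = 3.535 × 260 = 919.1 mm².
Directional factor: 1.0 + 0.5 sin^1.5(45°) = 1.297.
F_nw = 0.6 × 480 × 1.297 = 373.6 MPa.
R_n/Ω = (373.6 × 919.1) / 2.0 × 10⁻³ = 171.7 kN.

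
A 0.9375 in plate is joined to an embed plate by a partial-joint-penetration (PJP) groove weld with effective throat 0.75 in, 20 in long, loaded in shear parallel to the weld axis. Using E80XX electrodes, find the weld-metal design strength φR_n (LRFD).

φR_n ≈ 540 kips

E80XX → F_EXX = 80 ksi.
Effective throat (given) t_e = 0.75 in.
A_we = 0.75 × 20 = 15 in².
F_nw = 0.6 F_EXX = 48 ksi.
φR_n = 0.75 × 48 × 15 = 540 kips.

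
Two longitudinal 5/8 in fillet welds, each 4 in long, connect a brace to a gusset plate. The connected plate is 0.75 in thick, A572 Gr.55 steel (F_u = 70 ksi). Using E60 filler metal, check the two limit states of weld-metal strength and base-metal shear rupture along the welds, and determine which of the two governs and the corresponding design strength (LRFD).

E60XX → F_EXX = 60 ksi.
t_e = 0.707 × 0.625 = 0.4419 in; L = 8 in.
Weld metal: φR_n = 0.75 × 0.6 × 60 × 0.4419 × 8 = 95.44 kips.
Base metal (shear rupture): φR_n = 0.75 × 0.6 × 70 × 0.75 × 8 = 189 kips.
Governing: weld metal.

φR_n ≈ 95.4 kips (weld metal governs)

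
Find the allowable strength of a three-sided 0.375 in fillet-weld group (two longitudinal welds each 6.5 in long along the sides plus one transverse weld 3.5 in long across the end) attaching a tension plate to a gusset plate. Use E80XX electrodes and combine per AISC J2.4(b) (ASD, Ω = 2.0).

R_n/Ω ≈ 105 kips

E80XX → F_EXX = 80 ksi.
t_e = 0.707 × 0.375 = 0.2651 in.
R_nwl = 0.6 × 80 × 0.2651 × 13 = 165.4 kips (longitudinal, 2 welds).
R_nwt = 0.6 × 80 × 0.2651 × 3.5 = 44.54 kips (transverse, base value).
(i) R_nwl + R_nwt = 210 kips; (ii) 0.85 R_nwl + 1.5 R_nwt = 207.4 kips.
R_n = max = 210 kips [governs: (i)]; R_n/Ω = 105 kips.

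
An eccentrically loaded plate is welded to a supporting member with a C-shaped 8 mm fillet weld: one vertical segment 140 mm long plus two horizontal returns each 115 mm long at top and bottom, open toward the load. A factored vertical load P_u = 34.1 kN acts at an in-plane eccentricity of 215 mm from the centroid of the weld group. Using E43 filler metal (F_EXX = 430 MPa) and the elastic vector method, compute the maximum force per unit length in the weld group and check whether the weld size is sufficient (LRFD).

f_max ≈ 482 N/mm; adequate

Total weld length L_w = 370 mm. Treat welds as unit-width lines.
Centroid: x̄ = 2×115×57.5 / 370 = 35.74 mm from the vertical weld.
Polar moment about centroid: J = I_x + I_y = [140³/12 + 2×115×70²] + [140×35.74² + 2(115³/12 + 115×21.76²)] = 1897000 mm³.
Direct shear f_v = P/L_w = 34.1×10³ / 370 = 92.16 N/mm (vertical).
Torsion M = P·e = 34.1×10³ × 215 = 7331500 N·mm.
Critical point at (x, y) = (79.26, 70) from centroid. f_tx = M·y/J = 270.6 N/mm; f_ty = M·x/J = 306.3 N/mm.
Resultant f_max = √[f_tx² + (f_v + f_ty)²] = √[270.6² + (92.16 + 306.3)²] = 481.7 N/mm.
Capacity per unit length: φr_n = 0.75 × 0.6 × 430 × (0.707 × 8) = 1094 N/mm.
481.7 ≤ 1094 → adequate.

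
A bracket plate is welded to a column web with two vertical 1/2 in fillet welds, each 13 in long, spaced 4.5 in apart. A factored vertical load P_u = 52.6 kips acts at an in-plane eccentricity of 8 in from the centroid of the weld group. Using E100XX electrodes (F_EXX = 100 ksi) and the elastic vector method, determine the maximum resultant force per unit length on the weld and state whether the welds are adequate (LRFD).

Total weld length L_w = 26 in. Treat welds as unit-width lines.
Polar moment about centroid: J = 2[d³/12 + d(b/2)²] = 2[13³/12 + 13×2.25²] = 497.8 in³.
Direct shear f_v = P/L_w = 52.6 / 26 = 2.023 kip/in (vertical).
Torsion M = P·e = 52.6 × 8 = 420.8 kip·in.
Critical point at (x, y) = (2.25, 6.5) from centroid. f_tx = M·y/J = 5.495 kip/in; f_ty = M·x/J = 1.902 kip/in.
Resultant f_max = √[f_tx² + (f_v + f_ty)²] = √[5.495² + (2.023 + 1.902)²] = 6.753 kip/in.
Capacity per unit length: φr_n = 0.75 × 0.6 × 100 × (0.707 × 0.5) = 15.91 kip/in.
6.753 ≤ 15.91 → adequate.

f_max ≈ 6.75 kip/in; adequate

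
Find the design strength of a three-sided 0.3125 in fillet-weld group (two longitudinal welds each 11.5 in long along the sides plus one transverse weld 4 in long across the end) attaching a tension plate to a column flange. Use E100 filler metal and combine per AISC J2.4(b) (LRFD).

E100XX → F_EXX = 100 ksi.
t_e = 0.707 × 0.3125 = 0.2209 in.
R_nwl = 0.6 × 100 × 0.2209 × 23 = 304.9 kip (longitudinal, 2 welds).
R_nwt = 0.6 × 100 × 0.2209 × 4 = 53.02 kip (transverse, base value).
(i) R_nwl + R_nwt = 357.9 kip; (ii) 0.85 R_nwl + 1.5 R_nwt = 338.7 kip.
R_n = max = 357.9 kip [governs: (i)]; φR_n = 268.4 kip.

φR_n ≈ 268 kip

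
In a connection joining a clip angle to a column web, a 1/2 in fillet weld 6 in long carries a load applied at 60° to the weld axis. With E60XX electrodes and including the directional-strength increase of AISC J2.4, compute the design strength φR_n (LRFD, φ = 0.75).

φR_n ≈ 80.3 kip

E60XX → F_EXX = 60 ksi.
t_e = 0.707 × 0.5 = 0.3535 in; A_we = 0.3535 × 6 = 2.121 in².
Directional factor: 1.0 + 0.5 sin^1.5(60°) = 1.403.
F_nw = 0.6 × 60 × 1.403 = 50.51 ksi.
φR_n = 0.75 × 50.51 × 2.121 = 80.34 kip.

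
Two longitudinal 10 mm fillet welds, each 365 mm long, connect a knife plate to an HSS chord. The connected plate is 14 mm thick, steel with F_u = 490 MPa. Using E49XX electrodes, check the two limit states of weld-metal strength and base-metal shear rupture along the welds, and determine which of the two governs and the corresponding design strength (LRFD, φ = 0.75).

E49XX → F_EXX = 490 MPa.
t_e = 0.707 × 10 = 7.07 mm; L = 730 mm.
Weld metal: φR_n = 0.75 × 0.6 × 490 × 7.07 × 730 × 10⁻³ = 1138 kN.
Base metal (shear rupture): φR_n = 0.75 × 0.6 × 490 × 14 × 730 × 10⁻³ = 2254 kN.
Governing: weld metal.

φR_n ≈ 1140 kN (weld metal governs)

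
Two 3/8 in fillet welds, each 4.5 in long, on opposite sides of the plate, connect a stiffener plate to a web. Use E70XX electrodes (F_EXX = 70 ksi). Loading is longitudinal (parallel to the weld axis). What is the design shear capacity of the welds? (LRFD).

Effective throat t_e = 0.707 × 0.375 = 0.2651 in.
Total length L = 9 in; A_we = 0.2651 × 9 = 2.386 in².
F_nw = 0.6 F_EXX = 0.6 × 70 = 42 ksi.
φR_n = 0.75 × 42 × 2.386 = 75.16 kips.

φR_n ≈ 75.2 kips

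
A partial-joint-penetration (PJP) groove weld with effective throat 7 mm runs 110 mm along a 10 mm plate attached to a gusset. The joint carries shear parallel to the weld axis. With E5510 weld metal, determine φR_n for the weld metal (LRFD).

φR_n ≈ 191 kN

E55XX → F_EXX = 550 MPa.
Effective throat (given) t_e = 7 mm.
A_we = 7 × 110 = 770 mm².
F_nw = 0.6 F_EXX = 330 MPa.
φR_n = 0.75 × 330 × 770 × 10⁻³ = 190.6 kN.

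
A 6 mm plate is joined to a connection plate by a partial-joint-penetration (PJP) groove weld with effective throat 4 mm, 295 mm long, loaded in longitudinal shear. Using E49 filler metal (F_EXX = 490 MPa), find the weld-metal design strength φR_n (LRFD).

φR_n ≈ 260 kN

Effective throat (given) t_e = 4 mm.
A_we = 4 × 295 = 1180 mm².
F_nw = 0.6 F_EXX = 294 MPa.
φR_n = 0.75 × 294 × 1180 × 10⁻³ = 260.2 kN.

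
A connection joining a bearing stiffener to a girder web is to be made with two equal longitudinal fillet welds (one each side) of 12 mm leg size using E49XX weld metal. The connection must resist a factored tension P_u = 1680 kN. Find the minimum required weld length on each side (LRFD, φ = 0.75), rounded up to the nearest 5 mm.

L = 450 mm on each side

E49XX → F_EXX = 490 MPa.
Throat t_e = 0.707 × 12 = 8.484 mm.
φr_n = 0.75 × 0.6 × 490 × 8.484 × 10⁻³ = 1.871 kN/mm.
L_req = P_u / φr_n = 1680 / 1.871 = 898 mm total.
Per side: 898 / 2 = 449 mm.
Round up → use L = 450 mm on each side.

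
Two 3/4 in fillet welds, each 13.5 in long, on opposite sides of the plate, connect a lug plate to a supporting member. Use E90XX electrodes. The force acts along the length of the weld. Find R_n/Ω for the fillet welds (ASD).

E90XX → F_EXX = 90 ksi.
Effective throat t_e = 0.707 × 0.75 = 0.5302 in.
Total length L = 27 in; A_we = 0.5302 × 27 = 14.32 in².
F_nw = 0.6 F_EXX = 0.6 × 90 = 54 ksi.
R_n = 54 × 14.32 = 773.1 kip; R_n/Ω = 773.1/2.0 = 386.6 kip.

R_n/Ω ≈ 387 kip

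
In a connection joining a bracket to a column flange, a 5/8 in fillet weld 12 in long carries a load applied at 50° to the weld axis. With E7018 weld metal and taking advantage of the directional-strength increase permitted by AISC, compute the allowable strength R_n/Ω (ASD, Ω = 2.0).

R_n/Ω ≈ 149 kips

E70XX → F_EXX = 70 ksi.
t_e = 0.707 × 0.625 = 0.4419 in; A_we = 0.4419 × 12 = 5.302 in².
Directional factor: 1.0 + 0.5 sin^1.5(50°) = 1.335.
F_nw = 0.6 × 70 × 1.335 = 56.08 ksi.
R_n/Ω = (56.08 × 5.302) / 2.0 = 148.7 kips.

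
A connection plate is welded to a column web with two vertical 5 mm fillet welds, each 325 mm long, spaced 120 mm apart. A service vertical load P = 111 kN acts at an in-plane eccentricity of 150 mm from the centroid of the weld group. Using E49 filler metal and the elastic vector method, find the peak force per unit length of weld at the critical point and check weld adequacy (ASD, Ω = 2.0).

E49XX → F_EXX = 490 MPa.
Total weld length L_w = 650 mm. Treat welds as unit-width lines.
Polar moment about centroid: J = 2[d³/12 + d(b/2)²] = 2[325³/12 + 325×60²] = 8061000 mm³.
Direct shear f_v = P/L_w = 111×10³ / 650 = 170.8 N/mm (vertical).
Torsion M = P·e = 111×10³ × 150 = 16650000 N·mm.
Critical point at (x, y) = (60, 162.5) from centroid. f_tx = M·y/J = 335.6 N/mm; f_ty = M·x/J = 123.9 N/mm.
Resultant f_max = √[f_tx² + (f_v + f_ty)²] = √[335.6² + (170.8 + 123.9)²] = 446.6 N/mm.
Capacity per unit length: r_n/Ω = (1/2.0) × 0.6 × 490 × (0.707 × 5) = 519.6 N/mm.
446.6 ≤ 519.6 → adequate.

f_max ≈ 447 N/mm; adequate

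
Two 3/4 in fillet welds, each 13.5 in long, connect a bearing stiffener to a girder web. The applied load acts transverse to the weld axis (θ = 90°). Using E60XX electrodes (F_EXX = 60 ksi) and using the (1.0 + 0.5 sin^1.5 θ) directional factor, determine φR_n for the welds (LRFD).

t_e = 0.707 × 0.75 = 0.5302 in; A_we = 0.5302 × 27 = 14.32 in².
Directional factor: 1.0 + 0.5 sin^1.5(90°) = 1.5.
F_nw = 0.6 × 60 × 1.5 = 54 ksi.
φR_n = 0.75 × 54 × 14.32 = 579.8 kips.

φR_n ≈ 580 kips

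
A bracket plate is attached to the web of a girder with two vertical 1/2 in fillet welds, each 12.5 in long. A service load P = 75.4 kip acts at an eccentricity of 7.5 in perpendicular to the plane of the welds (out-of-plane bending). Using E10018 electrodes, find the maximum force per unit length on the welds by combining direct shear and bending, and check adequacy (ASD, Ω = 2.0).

E100XX → F_EXX = 100 ksi.
L_w = 2 × 12.5 = 25 in; section modulus (unit throat) S = 2 × L²/6 = 52.08 in².
Direct shear f_v = P/L_w = 75.4/25 = 3.016 kip/in.
Moment M = P × e = 75.4 × 7.5 = 565.5 kip·in; bending f_b = M/S = 10.86 kip/in.
f_max = √(f_v² + f_b²) = √(3.016² + 10.86²) = 11.27 kip/in.
r_n/Ω = (1/2.0) × 0.6 × 100 × (0.707 × 0.5) = 10.6 kip/in → NOT adequate.

f_max ≈ 11.3 kip/in; NOT adequate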